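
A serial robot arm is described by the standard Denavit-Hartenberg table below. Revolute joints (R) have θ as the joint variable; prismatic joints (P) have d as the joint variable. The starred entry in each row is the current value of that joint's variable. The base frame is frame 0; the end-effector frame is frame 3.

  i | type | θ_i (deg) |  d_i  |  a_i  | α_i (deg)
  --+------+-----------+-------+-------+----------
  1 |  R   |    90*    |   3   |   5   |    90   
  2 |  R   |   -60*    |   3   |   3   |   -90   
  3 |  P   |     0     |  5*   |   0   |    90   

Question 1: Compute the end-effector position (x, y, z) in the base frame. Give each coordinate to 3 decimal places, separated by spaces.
3.000 10.830 2.902

after link 1: o_1 = (0.0000, 5.0000, 3.0000)
after link 2: o_2 = (3.0000, 6.5000, 0.4019)
after link 3: o_3 = (3.0000, 10.8301, 2.9019)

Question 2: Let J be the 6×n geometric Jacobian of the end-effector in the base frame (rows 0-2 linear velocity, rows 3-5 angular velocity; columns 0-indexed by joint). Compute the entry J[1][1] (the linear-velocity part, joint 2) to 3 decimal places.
0.098

axis z_1 = (1.0000,-0.0000,0.0000); lever o_n−o_1 = (3.0000,5.8301,-0.0981)
cross product → J_v[:, 1] = (-0.0000,0.0981,5.8301)
J_ω[:, 1] = z_1
entry J[1][1] = 0.0981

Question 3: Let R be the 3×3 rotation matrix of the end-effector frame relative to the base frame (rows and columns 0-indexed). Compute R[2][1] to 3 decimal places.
End-effector y-axis (col 1 of R) = (0.0000,0.8660,0.5000)
R[2][1] = 0.5000

0.500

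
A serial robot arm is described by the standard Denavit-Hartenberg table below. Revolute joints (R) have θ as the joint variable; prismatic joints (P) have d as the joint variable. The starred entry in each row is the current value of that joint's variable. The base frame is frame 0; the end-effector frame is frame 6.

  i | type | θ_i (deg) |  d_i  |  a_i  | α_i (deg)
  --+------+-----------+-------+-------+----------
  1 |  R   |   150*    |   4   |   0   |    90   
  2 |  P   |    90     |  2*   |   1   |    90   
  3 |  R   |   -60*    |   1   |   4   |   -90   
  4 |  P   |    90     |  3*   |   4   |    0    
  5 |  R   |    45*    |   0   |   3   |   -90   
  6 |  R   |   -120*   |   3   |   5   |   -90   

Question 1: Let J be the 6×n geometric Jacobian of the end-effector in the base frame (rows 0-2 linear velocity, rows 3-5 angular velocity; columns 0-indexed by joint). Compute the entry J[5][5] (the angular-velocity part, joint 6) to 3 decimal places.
-0.354

axis z_5 = (-0.3062,0.8839,-0.3536); lever o_n−o_5 = (-2.1324,4.0847,3.5732)
cross product → J_v[:, 5] = (4.6025,1.8480,0.6341)
J_ω[:, 5] = z_5
entry J[5][5] = -0.3536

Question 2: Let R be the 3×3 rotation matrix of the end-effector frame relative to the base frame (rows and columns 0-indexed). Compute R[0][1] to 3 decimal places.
End-effector y-axis (col 1 of R) = (0.3062,-0.8839,0.3536)
R[0][1] = 0.3062

0.306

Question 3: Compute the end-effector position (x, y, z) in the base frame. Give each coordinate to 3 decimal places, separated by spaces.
after link 1: o_1 = (0.0000, 0.0000, 4.0000)
after link 2: o_2 = (1.0000, 1.7321, 5.0000)
after link 3: o_3 = (-1.5981, -0.7679, 7.0000)
after link 4: o_4 = (2.6160, -1.4689, 9.5981)
after link 5: o_5 = (5.3717, -0.9386, 8.5374)
after link 6: o_6 = (3.2393, 3.1461, 12.1106)

3.239 3.146 12.111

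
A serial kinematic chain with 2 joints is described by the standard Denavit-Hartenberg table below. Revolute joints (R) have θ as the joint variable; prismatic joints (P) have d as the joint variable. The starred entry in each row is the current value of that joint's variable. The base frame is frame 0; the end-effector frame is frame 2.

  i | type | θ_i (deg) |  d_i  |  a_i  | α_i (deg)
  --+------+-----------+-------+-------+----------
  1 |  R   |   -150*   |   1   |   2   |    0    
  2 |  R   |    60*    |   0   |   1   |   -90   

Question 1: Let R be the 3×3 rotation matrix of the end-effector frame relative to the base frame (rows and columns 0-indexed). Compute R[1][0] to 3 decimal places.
End-effector x-axis (col 0 of R) = (-0.0000,-1.0000,0.0000)
R[1][0] = -1.0000

-1.000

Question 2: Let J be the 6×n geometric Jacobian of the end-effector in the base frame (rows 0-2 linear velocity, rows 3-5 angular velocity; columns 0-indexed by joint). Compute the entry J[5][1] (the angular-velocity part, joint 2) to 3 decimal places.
1.000

axis z_1 = (0.0000,0.0000,1.0000); lever o_n−o_1 = (-0.0000,-1.0000,0.0000)
cross product → J_v[:, 1] = (1.0000,-0.0000,0.0000)
J_ω[:, 1] = z_1
entry J[5][1] = 1.0000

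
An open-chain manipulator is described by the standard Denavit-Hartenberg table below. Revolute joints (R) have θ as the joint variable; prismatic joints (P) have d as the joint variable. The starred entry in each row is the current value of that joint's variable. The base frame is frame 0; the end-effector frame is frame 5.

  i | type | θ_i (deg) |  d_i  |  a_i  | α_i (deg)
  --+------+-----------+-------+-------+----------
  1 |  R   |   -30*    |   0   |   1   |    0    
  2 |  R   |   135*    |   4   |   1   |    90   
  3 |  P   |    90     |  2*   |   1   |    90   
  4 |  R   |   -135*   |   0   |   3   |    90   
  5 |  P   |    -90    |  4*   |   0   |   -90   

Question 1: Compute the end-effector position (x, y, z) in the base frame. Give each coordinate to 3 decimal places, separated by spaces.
3.222 1.167 0.050

after link 1: o_1 = (0.8660, -0.5000, 0.0000)
after link 2: o_2 = (0.6072, 0.4659, 4.0000)
after link 3: o_3 = (2.5391, 0.9836, 5.0000)
after link 4: o_4 = (0.4900, 0.4345, 2.8787)
after link 5: o_5 = (3.2221, 1.1666, 0.0503)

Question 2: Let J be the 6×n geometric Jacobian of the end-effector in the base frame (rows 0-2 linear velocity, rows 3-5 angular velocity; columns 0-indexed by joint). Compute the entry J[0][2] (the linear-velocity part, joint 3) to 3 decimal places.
prismatic axis z_2 = (0.9659,0.2588,0.0000)
J_v[:, 2] = z_2; J_ω[:, 2] = (0,0,0)
entry J[0][2] = 0.9659

0.966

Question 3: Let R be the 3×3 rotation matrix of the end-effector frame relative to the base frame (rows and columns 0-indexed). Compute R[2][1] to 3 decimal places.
0.707

End-effector y-axis (col 1 of R) = (-0.6830,-0.1830,0.7071)
R[2][1] = 0.7071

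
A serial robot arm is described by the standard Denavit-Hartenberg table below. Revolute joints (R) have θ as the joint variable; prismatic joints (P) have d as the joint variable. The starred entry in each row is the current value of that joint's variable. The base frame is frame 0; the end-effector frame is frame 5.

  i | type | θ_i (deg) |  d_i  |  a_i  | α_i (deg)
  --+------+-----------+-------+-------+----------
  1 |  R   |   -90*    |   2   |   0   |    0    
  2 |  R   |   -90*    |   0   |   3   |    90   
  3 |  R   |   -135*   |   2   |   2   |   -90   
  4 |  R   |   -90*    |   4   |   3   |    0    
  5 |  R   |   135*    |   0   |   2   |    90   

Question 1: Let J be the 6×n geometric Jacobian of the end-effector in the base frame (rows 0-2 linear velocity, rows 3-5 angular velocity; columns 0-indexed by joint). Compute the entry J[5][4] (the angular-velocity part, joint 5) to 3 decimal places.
axis z_4 = (-0.7071,0.0000,-0.7071); lever o_n−o_4 = (1.0000,-1.4142,-1.0000)
cross product → J_v[:, 4] = (-1.0000,-1.4142,1.0000)
J_ω[:, 4] = z_4
entry J[5][4] = -0.7071

-0.707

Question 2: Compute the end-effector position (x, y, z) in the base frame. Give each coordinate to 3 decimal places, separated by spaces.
after link 1: o_1 = (0.0000, 0.0000, 2.0000)
after link 2: o_2 = (-3.0000, -0.0000, 2.0000)
after link 3: o_3 = (-1.5858, 2.0000, 0.5858)
after link 4: o_4 = (-4.4142, 5.0000, -2.2426)
after link 5: o_5 = (-3.4142, 3.5858, -3.2426)

-3.414 3.586 -3.243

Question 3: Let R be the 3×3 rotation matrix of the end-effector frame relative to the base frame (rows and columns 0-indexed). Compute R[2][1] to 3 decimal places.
-0.707

End-effector y-axis (col 1 of R) = (-0.7071,-0.0000,-0.7071)
R[2][1] = -0.7071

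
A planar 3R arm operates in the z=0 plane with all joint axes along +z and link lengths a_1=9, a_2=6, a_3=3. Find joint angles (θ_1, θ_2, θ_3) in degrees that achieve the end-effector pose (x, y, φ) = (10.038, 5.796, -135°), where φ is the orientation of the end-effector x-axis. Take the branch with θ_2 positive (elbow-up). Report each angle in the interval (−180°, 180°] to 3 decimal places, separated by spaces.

21.138 29.998 173.865

wrist centre = target − a_3·(cos φ, sin φ) = (12.1593, 7.9173)
cos θ_2 = (210.5330−9²−6²)/(2·9·6) = 0.8660; θ_2 = 29.9976° (elbow-up)
β = atan2(7.9173,12.1593) = 33.0694°; ψ = atan2(2.9998,14.1963) = 11.9315°
θ_1 = β − ψ = 21.1379°
θ_3 = φ − θ_1 − θ_2 = 173.8645° (wrapped to (-180°,180°])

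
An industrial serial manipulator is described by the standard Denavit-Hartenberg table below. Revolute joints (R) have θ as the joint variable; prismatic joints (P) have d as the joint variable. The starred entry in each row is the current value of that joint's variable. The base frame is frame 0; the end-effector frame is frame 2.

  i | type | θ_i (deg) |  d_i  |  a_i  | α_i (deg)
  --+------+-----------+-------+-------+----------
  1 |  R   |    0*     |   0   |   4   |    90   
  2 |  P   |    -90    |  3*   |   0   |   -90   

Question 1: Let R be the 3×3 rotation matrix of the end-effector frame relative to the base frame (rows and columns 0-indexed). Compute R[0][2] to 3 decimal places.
End-effector z-axis (col 2 of R) = (1.0000,-0.0000,0.0000)
R[0][2] = 1.0000

1.000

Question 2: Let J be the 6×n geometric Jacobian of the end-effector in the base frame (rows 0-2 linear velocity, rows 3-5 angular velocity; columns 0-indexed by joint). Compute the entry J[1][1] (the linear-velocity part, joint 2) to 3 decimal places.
-1.000

prismatic axis z_1 = (0.0000,-1.0000,0.0000)
J_v[:, 1] = z_1; J_ω[:, 1] = (0,0,0)
entry J[1][1] = -1.0000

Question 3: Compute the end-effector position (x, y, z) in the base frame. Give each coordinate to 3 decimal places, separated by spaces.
4.000 -3.000 0.000

after link 1: o_1 = (4.0000, 0.0000, 0.0000)
after link 2: o_2 = (4.0000, -3.0000, 0.0000)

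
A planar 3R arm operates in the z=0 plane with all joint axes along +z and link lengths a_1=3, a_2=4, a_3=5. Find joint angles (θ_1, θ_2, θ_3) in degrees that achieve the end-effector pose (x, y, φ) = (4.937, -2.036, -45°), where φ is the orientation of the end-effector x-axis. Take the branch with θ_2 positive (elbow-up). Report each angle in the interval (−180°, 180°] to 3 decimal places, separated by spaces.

-56.145 150.013 -138.868

wrist centre = target − a_3·(cos φ, sin φ) = (1.4015, 1.4995)
cos θ_2 = (4.2127−3²−4²)/(2·3·4) = -0.8661; θ_2 = 150.0128° (elbow-up)
β = atan2(1.4995,1.4015) = 46.9361°; ψ = atan2(1.9992,-0.4645) = 103.0813°
θ_1 = β − ψ = -56.1452°
θ_3 = φ − θ_1 − θ_2 = -138.8676° (wrapped to (-180°,180°])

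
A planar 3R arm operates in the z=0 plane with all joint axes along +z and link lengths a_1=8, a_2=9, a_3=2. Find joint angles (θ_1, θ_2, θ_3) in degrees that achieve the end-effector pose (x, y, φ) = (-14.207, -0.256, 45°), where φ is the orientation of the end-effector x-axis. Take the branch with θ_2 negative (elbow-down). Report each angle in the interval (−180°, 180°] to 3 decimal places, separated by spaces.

-149.998 -45.006 -119.996

wrist centre = target − a_3·(cos φ, sin φ) = (-15.6212, -1.6702)
cos θ_2 = (246.8119−8²−9²)/(2·8·9) = 0.7070; θ_2 = -45.0064° (elbow-down)
β = atan2(-1.6702,-15.6212) = -173.8971°; ψ = atan2(-6.3647,14.3632) = -23.8992°
θ_1 = β − ψ = -149.9979°
θ_3 = φ − θ_1 − θ_2 = -119.9956° (wrapped to (-180°,180°])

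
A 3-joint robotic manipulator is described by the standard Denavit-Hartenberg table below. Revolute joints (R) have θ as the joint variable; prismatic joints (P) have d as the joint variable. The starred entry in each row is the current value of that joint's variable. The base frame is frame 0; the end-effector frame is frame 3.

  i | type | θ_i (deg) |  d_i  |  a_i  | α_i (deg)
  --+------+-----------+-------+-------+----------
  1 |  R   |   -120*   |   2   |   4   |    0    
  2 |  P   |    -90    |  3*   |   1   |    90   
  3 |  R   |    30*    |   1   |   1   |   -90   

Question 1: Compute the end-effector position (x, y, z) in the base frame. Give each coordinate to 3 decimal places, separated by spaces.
-3.116 -1.665 5.500

after link 1: o_1 = (-2.0000, -3.4641, 2.0000)
after link 2: o_2 = (-2.8660, -2.9641, 5.0000)
after link 3: o_3 = (-3.1160, -1.6651, 5.5000)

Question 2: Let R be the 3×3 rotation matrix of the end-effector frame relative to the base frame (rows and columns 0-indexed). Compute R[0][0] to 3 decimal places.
-0.750

End-effector x-axis (col 0 of R) = (-0.7500,0.4330,0.5000)
R[0][0] = -0.7500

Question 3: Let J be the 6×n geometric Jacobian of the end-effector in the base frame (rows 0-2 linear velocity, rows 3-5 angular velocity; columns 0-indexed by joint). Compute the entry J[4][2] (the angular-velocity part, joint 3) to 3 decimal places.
0.866

axis z_2 = (0.5000,0.8660,0.0000); lever o_n−o_2 = (-0.2500,1.2990,0.5000)
cross product → J_v[:, 2] = (0.4330,-0.2500,0.8660)
J_ω[:, 2] = z_2
entry J[4][2] = 0.8660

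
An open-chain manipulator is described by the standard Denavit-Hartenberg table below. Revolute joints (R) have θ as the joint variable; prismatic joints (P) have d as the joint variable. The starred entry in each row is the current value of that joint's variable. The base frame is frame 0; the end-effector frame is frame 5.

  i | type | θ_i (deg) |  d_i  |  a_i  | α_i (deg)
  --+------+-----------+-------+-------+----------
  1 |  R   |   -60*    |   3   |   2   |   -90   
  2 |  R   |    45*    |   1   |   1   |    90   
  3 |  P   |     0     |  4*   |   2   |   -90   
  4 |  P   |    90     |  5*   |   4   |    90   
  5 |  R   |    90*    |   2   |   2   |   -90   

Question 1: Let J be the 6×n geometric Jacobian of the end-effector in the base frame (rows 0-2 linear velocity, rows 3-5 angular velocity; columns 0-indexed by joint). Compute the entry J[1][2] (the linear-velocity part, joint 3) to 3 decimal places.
-0.612

prismatic axis z_2 = (0.3536,-0.6124,0.7071)
J_v[:, 2] = z_2; J_ω[:, 2] = (0,0,0)
entry J[1][2] = -0.6124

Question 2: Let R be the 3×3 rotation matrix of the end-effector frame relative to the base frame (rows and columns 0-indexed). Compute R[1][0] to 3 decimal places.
End-effector x-axis (col 0 of R) = (0.8660,0.5000,0.0000)
R[1][0] = 0.5000

0.500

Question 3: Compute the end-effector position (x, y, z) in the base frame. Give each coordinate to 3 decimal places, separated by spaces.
after link 1: o_1 = (1.0000, -1.7321, 3.0000)
after link 2: o_2 = (2.2196, -1.8444, 2.2929)
after link 3: o_3 = (4.3409, -5.5187, 3.7071)
after link 4: o_4 = (7.2568, -0.5692, 0.8787)
after link 5: o_5 = (9.6960, -0.7939, -0.5355)

9.696 -0.794 -0.536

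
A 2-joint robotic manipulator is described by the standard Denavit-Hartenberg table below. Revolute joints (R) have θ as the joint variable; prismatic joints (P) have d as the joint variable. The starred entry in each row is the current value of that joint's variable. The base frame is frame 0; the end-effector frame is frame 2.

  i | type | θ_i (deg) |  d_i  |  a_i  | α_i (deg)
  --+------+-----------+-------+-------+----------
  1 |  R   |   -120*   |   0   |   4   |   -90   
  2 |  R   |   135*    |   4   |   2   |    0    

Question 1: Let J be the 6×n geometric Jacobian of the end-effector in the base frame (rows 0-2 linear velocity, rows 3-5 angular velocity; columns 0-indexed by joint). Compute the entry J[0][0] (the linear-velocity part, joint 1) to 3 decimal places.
4.239

axis z_0 = ẑ; lever o_n−o_0 = (2.1712,-4.2394,-1.4142)
cross product → J_v[:, 0] = (4.2394,2.1712,-0.0000)
J_ω[:, 0] = z_0
entry J[0][0] = 4.2394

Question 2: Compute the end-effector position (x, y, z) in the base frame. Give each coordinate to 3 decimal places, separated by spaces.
after link 1: o_1 = (-2.0000, -3.4641, 0.0000)
after link 2: o_2 = (2.1712, -4.2394, -1.4142)

2.171 -4.239 -1.414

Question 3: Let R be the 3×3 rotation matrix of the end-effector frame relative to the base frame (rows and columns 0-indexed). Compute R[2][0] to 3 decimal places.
-0.707

End-effector x-axis (col 0 of R) = (0.3536,0.6124,-0.7071)
R[2][0] = -0.7071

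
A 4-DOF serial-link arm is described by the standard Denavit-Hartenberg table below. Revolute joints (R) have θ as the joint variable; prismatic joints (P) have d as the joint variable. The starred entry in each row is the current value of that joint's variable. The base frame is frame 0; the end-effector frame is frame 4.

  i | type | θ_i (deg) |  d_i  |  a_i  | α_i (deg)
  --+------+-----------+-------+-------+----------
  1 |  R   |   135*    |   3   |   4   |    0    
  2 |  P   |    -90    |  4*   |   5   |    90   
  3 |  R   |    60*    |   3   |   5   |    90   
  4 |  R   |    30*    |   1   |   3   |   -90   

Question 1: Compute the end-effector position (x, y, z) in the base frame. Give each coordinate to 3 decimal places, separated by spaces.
after link 1: o_1 = (-2.8284, 2.8284, 3.0000)
after link 2: o_2 = (0.7071, 6.3640, 7.0000)
after link 3: o_3 = (4.5962, 6.0104, 11.3301)
after link 4: o_4 = (7.1878, 6.4807, 13.0801)

7.188 6.481 13.080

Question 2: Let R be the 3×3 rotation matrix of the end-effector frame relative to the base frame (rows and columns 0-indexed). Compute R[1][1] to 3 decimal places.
-0.612

End-effector y-axis (col 1 of R) = (-0.6124,-0.6124,0.5000)
R[1][1] = -0.6124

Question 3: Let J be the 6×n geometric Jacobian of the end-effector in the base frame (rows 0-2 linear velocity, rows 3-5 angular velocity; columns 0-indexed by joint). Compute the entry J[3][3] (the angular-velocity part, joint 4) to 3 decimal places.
axis z_3 = (0.6124,0.6124,-0.5000); lever o_n−o_3 = (2.5916,0.4703,1.7500)
cross product → J_v[:, 3] = (1.3068,-2.3674,-1.2990)
J_ω[:, 3] = z_3
entry J[3][3] = 0.6124

0.612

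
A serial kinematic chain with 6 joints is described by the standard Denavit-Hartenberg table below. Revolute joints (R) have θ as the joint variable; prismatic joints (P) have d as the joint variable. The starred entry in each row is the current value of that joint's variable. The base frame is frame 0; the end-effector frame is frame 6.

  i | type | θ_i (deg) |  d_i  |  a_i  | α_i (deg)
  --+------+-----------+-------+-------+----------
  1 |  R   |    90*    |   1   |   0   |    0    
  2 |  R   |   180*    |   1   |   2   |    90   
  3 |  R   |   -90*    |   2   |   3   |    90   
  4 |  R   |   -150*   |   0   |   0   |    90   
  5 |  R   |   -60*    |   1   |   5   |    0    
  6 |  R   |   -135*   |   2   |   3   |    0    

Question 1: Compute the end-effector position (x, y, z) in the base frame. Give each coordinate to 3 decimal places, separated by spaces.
after link 1: o_1 = (0.0000, 0.0000, 1.0000)
after link 2: o_2 = (-0.0000, -2.0000, 2.0000)
after link 3: o_3 = (-2.0000, -2.0000, -1.0000)
after link 4: o_4 = (-2.0000, -2.0000, -1.0000)
after link 5: o_5 = (-1.6160, -6.3301, 1.6651)
after link 6: o_6 = (-4.7970, -5.5537, 0.1555)

-4.797 -5.554 0.156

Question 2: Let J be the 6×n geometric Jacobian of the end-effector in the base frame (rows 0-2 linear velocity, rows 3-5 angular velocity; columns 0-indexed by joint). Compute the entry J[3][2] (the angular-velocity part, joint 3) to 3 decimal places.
axis z_2 = (-1.0000,0.0000,0.0000); lever o_n−o_2 = (-4.7970,-3.5537,-1.8445)
cross product → J_v[:, 2] = (-0.0000,-1.8445,3.5537)
J_ω[:, 2] = z_2
entry J[3][2] = -1.0000

-1.000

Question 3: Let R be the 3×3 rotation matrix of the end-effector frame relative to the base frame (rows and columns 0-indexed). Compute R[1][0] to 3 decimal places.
End-effector x-axis (col 0 of R) = (-0.4830,0.2588,-0.8365)
R[1][0] = 0.2588

0.259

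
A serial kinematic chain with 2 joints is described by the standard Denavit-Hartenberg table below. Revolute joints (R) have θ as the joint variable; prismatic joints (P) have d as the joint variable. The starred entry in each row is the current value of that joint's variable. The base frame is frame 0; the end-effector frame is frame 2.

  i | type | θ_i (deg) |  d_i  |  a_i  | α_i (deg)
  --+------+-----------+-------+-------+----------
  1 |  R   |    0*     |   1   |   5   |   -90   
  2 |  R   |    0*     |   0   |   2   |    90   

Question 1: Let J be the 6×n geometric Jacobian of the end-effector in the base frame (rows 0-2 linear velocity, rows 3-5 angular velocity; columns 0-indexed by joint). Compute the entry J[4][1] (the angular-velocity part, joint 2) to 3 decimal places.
axis z_1 = (0.0000,1.0000,0.0000); lever o_n−o_1 = (2.0000,0.0000,0.0000)
cross product → J_v[:, 1] = (0.0000,0.0000,-2.0000)
J_ω[:, 1] = z_1
entry J[4][1] = 1.0000

1.000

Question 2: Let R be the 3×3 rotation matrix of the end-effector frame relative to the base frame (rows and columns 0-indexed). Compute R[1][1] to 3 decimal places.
1.000

End-effector y-axis (col 1 of R) = (0.0000,1.0000,0.0000)
R[1][1] = 1.0000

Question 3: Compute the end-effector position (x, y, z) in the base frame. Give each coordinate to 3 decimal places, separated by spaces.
7.000 0.000 1.000

after link 1: o_1 = (5.0000, 0.0000, 1.0000)
after link 2: o_2 = (7.0000, 0.0000, 1.0000)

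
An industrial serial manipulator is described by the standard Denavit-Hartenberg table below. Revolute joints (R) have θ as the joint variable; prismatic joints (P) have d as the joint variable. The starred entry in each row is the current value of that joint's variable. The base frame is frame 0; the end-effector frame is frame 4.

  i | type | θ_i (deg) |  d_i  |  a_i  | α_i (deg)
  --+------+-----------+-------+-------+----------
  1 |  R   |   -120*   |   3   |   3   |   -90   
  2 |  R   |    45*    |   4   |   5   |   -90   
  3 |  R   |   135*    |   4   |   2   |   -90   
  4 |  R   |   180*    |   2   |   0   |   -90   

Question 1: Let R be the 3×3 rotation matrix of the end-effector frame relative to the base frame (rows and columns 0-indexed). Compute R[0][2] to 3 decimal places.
End-effector z-axis (col 2 of R) = (0.3536,0.6124,-0.7071)
R[0][2] = 0.3536

0.354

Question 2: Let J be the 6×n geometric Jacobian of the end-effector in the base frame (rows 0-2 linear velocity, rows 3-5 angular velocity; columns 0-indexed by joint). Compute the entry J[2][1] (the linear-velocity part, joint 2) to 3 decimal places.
axis z_1 = (0.8660,-0.5000,0.0000); lever o_n−o_1 = (4.1105,-0.8803,-4.3640)
cross product → J_v[:, 1] = (2.1820,3.7793,1.2929)
J_ω[:, 1] = z_1
entry J[2][1] = 1.2929

1.293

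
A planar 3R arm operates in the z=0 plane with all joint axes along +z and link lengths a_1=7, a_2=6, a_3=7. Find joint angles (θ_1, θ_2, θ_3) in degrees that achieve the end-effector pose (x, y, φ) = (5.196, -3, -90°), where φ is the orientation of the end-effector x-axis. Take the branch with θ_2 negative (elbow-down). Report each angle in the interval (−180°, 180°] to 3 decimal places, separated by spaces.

wrist centre = target − a_3·(cos φ, sin φ) = (5.1960, 4.0000)
cos θ_2 = (42.9984−7²−6²)/(2·7·6) = -0.5000; θ_2 = -120.0012° (elbow-down)
β = atan2(4.0000,5.1960) = 37.5899°; ψ = atan2(-5.1961,3.9999) = -52.4113°
θ_1 = β − ψ = 90.0012°
θ_3 = φ − θ_1 − θ_2 = -60.0000° (wrapped to (-180°,180°])

90.001 -120.001 -60.000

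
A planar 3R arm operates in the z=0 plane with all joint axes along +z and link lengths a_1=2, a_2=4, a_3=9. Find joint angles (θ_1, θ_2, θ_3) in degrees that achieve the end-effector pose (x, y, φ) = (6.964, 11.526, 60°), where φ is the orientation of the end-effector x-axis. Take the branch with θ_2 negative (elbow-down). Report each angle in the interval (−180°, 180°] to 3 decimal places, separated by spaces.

120.007 -90.009 30.003

wrist centre = target − a_3·(cos φ, sin φ) = (2.4640, 3.7318)
cos θ_2 = (19.9974−2²−4²)/(2·2·4) = -0.0002; θ_2 = -90.0093° (elbow-down)
β = atan2(3.7318,2.4640) = 56.5642°; ψ = atan2(-4.0000,1.9994) = -63.4424°
θ_1 = β − ψ = 120.0065°
θ_3 = φ − θ_1 − θ_2 = 30.0027° (wrapped to (-180°,180°])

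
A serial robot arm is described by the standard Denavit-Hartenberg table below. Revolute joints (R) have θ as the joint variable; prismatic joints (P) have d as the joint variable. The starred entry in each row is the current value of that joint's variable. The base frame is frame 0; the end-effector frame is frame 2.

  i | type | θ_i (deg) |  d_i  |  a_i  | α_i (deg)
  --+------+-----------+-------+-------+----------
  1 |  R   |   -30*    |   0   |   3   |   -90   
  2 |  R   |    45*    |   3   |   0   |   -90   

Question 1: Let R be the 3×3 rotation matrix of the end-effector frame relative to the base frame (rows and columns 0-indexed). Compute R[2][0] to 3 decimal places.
-0.707

End-effector x-axis (col 0 of R) = (0.6124,-0.3536,-0.7071)
R[2][0] = -0.7071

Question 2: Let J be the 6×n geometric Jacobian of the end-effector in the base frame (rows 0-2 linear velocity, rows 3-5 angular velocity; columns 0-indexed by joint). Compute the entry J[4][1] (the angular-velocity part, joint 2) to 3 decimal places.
axis z_1 = (0.5000,0.8660,0.0000); lever o_n−o_1 = (1.5000,2.5981,0.0000)
cross product → J_v[:, 1] = (-0.0000,0.0000,-0.0000)
J_ω[:, 1] = z_1
entry J[4][1] = 0.8660

0.866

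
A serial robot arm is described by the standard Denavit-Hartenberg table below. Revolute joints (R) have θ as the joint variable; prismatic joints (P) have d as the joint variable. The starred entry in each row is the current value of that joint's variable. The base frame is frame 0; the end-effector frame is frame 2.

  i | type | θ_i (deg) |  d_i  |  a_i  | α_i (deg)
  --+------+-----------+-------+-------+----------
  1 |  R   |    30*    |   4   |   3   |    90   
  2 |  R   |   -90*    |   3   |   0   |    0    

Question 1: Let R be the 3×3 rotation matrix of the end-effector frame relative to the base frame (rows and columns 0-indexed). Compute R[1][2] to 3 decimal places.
-0.866

End-effector z-axis (col 2 of R) = (0.5000,-0.8660,0.0000)
R[1][2] = -0.8660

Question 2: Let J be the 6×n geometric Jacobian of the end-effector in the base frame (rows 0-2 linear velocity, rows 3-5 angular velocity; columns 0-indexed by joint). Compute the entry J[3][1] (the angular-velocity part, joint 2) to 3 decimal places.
axis z_1 = (0.5000,-0.8660,0.0000); lever o_n−o_1 = (1.5000,-2.5981,0.0000)
cross product → J_v[:, 1] = (0.0000,0.0000,0.0000)
J_ω[:, 1] = z_1
entry J[3][1] = 0.5000

0.500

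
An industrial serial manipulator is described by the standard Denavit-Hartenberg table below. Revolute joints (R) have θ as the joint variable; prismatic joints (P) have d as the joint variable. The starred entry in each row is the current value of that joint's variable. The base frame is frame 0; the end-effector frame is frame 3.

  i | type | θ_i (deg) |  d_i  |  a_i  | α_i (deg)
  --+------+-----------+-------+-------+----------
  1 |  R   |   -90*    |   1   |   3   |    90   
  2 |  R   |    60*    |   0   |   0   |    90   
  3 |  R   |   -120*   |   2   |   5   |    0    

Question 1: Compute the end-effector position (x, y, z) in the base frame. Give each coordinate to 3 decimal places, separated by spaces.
4.330 -3.482 -2.165

after link 1: o_1 = (0.0000, -3.0000, 1.0000)
after link 2: o_2 = (0.0000, -3.0000, 1.0000)
after link 3: o_3 = (4.3301, -3.4821, -2.1651)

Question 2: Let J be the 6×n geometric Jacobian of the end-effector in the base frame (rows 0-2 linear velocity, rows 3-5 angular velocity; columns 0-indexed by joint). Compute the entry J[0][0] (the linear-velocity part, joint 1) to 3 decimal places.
axis z_0 = ẑ; lever o_n−o_0 = (4.3301,-3.4821,-2.1651)
cross product → J_v[:, 0] = (3.4821,4.3301,-0.0000)
J_ω[:, 0] = z_0
entry J[0][0] = 3.4821

3.482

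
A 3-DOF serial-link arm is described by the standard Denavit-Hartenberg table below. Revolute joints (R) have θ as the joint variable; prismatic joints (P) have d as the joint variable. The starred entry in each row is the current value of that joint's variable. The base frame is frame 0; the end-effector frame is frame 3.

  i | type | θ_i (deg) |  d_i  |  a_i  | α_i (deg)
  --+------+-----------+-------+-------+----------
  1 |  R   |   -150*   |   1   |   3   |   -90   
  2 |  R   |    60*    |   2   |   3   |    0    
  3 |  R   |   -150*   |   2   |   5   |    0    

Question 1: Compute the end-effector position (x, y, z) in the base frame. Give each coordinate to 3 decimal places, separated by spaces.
-1.897 -5.714 3.402

after link 1: o_1 = (-2.5981, -1.5000, 1.0000)
after link 2: o_2 = (-2.8971, -3.9821, -1.5981)
after link 3: o_3 = (-1.8971, -5.7141, 3.4019)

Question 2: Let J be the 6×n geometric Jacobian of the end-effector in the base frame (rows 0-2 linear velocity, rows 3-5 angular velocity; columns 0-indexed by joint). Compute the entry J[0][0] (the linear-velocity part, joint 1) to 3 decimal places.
5.714

axis z_0 = ẑ; lever o_n−o_0 = (-1.8971,-5.7141,3.4019)
cross product → J_v[:, 0] = (5.7141,-1.8971,0.0000)
J_ω[:, 0] = z_0
entry J[0][0] = 5.7141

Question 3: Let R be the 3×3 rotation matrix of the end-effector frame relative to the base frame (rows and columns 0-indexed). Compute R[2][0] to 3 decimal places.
End-effector x-axis (col 0 of R) = (0.0000,0.0000,1.0000)
R[2][0] = 1.0000

1.000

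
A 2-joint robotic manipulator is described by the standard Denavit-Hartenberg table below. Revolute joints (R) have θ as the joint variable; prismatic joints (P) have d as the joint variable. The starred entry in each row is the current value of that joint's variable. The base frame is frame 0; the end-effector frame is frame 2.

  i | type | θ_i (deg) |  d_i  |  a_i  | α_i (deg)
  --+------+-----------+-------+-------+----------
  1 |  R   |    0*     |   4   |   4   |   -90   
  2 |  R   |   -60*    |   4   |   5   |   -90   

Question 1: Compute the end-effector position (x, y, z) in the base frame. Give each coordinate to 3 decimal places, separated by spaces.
after link 1: o_1 = (4.0000, 0.0000, 4.0000)
after link 2: o_2 = (6.5000, 4.0000, 8.3301)

6.500 4.000 8.330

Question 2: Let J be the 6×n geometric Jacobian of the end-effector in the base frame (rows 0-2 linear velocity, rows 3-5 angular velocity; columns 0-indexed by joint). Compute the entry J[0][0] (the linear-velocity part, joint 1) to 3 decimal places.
axis z_0 = ẑ; lever o_n−o_0 = (6.5000,4.0000,8.3301)
cross product → J_v[:, 0] = (-4.0000,6.5000,0.0000)
J_ω[:, 0] = z_0
entry J[0][0] = -4.0000

-4.000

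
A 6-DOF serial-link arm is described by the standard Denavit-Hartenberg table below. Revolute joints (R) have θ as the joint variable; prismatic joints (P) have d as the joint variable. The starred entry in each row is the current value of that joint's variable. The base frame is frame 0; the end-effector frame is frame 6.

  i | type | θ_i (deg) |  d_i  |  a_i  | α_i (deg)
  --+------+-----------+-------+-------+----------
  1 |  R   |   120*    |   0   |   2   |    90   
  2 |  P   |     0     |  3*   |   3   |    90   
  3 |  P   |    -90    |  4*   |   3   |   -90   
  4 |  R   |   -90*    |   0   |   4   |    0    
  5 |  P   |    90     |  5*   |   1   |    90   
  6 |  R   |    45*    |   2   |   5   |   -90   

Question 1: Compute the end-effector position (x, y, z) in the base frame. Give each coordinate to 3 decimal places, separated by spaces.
after link 1: o_1 = (-1.0000, 1.7321, 0.0000)
after link 2: o_2 = (0.0981, 5.8301, 0.0000)
after link 3: o_3 = (-2.5000, 4.3301, -4.0000)
after link 4: o_4 = (-2.5000, 4.3301, -8.0000)
after link 5: o_5 = (-5.8660, 8.1603, -8.0000)
after link 6: o_6 = (-10.6957, 9.4543, -10.0000)

-10.696 9.454 -10.000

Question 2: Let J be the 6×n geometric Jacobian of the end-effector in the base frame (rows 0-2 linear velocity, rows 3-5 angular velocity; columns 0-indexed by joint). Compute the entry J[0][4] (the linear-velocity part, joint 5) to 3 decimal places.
-0.500

prismatic axis z_4 = (-0.5000,0.8660,-0.0000)
J_v[:, 4] = z_4; J_ω[:, 4] = (0,0,0)
entry J[0][4] = -0.5000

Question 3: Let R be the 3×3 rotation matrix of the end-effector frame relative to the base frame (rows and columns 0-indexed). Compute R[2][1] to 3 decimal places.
End-effector y-axis (col 1 of R) = (-0.0000,-0.0000,1.0000)
R[2][1] = 1.0000

1.000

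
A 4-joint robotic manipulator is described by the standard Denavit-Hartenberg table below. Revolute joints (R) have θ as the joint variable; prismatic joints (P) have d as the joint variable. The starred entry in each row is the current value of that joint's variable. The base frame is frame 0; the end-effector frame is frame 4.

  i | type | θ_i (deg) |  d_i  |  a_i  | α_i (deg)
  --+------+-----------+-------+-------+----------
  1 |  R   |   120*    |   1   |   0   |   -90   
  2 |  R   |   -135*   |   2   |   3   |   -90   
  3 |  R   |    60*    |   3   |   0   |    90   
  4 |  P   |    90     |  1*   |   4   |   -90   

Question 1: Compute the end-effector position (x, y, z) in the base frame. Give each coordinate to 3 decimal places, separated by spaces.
after link 1: o_1 = (0.0000, 0.0000, 1.0000)
after link 2: o_2 = (-0.6714, -2.8371, 3.1213)
after link 3: o_3 = (-1.7321, -1.0000, 5.2426)
after link 4: o_4 = (-3.2731, 0.6692, 8.6834)

-3.273 0.669 8.683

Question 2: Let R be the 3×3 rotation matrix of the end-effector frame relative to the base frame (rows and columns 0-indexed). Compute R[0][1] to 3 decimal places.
End-effector y-axis (col 1 of R) = (0.1268,0.7803,-0.6124)
R[0][1] = 0.1268

0.127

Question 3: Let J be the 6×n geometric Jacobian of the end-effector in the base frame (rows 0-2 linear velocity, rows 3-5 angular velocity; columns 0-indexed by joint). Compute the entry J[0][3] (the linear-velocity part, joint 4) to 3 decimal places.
-0.127

prismatic axis z_3 = (-0.1268,-0.7803,0.6124)
J_v[:, 3] = z_3; J_ω[:, 3] = (0,0,0)
entry J[0][3] = -0.1268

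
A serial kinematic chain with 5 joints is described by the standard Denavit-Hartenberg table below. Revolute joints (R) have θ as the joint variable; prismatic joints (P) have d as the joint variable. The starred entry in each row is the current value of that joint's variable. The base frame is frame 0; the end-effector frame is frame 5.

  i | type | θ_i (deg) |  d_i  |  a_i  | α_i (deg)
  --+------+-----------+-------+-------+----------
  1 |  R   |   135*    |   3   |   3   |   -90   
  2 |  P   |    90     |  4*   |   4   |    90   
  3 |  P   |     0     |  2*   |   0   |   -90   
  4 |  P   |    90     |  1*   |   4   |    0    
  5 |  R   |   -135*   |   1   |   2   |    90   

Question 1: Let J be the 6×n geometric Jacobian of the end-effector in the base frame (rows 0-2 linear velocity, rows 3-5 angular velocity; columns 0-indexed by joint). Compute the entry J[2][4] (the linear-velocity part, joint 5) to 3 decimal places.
-1.414

axis z_4 = (-0.7071,-0.7071,0.0000); lever o_n−o_4 = (-1.7071,0.2929,-1.4142)
cross product → J_v[:, 4] = (1.0000,-1.0000,-1.4142)
J_ω[:, 4] = z_4
entry J[2][4] = -1.4142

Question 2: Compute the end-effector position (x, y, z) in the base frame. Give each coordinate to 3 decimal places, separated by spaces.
-5.950 -2.536 -2.414

after link 1: o_1 = (-2.1213, 2.1213, 3.0000)
after link 2: o_2 = (-4.9497, -0.7071, -1.0000)
after link 3: o_3 = (-6.3640, 0.7071, -1.0000)
after link 4: o_4 = (-4.2426, -2.8284, -1.0000)
after link 5: o_5 = (-5.9497, -2.5355, -2.4142)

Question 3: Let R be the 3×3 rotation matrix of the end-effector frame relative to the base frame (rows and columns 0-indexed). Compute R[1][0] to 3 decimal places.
End-effector x-axis (col 0 of R) = (-0.5000,0.5000,-0.7071)
R[1][0] = 0.5000

0.500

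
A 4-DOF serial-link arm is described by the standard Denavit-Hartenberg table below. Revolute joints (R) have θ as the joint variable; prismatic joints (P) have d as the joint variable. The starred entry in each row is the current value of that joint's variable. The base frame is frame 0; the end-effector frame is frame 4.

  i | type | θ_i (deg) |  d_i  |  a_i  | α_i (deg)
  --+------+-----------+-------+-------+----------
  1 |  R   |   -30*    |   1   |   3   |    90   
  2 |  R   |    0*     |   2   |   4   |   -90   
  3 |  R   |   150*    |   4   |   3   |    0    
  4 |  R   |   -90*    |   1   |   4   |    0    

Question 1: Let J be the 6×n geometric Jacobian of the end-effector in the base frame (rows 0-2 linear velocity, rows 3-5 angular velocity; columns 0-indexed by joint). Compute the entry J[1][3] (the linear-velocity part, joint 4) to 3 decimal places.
axis z_3 = (0.0000,0.0000,1.0000); lever o_n−o_3 = (3.4641,2.0000,1.0000)
cross product → J_v[:, 3] = (-2.0000,3.4641,0.0000)
J_ω[:, 3] = z_3
entry J[1][3] = 3.4641

3.464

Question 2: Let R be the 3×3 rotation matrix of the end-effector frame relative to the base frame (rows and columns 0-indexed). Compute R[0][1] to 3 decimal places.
End-effector y-axis (col 1 of R) = (-0.5000,0.8660,0.0000)
R[0][1] = -0.5000

-0.500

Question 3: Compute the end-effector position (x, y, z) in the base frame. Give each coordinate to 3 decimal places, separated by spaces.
7.026 -0.634 6.000

after link 1: o_1 = (2.5981, -1.5000, 1.0000)
after link 2: o_2 = (5.0622, -5.2321, 1.0000)
after link 3: o_3 = (3.5622, -2.6340, 5.0000)
after link 4: o_4 = (7.0263, -0.6340, 6.0000)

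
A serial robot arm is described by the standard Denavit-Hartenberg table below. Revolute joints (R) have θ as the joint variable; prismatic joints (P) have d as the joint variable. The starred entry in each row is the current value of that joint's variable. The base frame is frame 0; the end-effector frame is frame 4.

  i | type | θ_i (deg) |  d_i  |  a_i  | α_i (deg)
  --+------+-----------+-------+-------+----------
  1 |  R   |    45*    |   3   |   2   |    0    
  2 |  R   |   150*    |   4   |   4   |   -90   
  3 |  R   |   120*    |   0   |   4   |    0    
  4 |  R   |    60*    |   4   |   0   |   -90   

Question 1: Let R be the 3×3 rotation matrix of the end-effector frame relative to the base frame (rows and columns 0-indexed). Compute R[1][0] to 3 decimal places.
End-effector x-axis (col 0 of R) = (0.9659,0.2588,-0.0000)
R[1][0] = 0.2588

0.259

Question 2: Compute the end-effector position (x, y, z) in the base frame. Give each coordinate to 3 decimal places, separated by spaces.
after link 1: o_1 = (1.4142, 1.4142, 3.0000)
after link 2: o_2 = (-2.4495, 0.3789, 7.0000)
after link 3: o_3 = (-0.5176, 0.8966, 3.5359)
after link 4: o_4 = (0.5176, -2.9671, 3.5359)

0.518 -2.967 3.536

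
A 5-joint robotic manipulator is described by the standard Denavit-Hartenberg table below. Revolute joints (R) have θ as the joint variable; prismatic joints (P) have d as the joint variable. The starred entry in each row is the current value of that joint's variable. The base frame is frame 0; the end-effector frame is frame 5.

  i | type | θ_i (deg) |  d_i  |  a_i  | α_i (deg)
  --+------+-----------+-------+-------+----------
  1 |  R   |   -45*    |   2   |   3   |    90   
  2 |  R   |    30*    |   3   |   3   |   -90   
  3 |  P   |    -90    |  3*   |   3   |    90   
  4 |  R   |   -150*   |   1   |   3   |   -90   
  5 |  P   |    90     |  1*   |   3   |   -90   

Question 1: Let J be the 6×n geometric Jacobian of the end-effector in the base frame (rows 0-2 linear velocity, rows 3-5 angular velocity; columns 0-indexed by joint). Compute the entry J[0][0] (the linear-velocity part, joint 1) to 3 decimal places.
7.718

axis z_0 = ẑ; lever o_n−o_0 = (2.2000,-7.7181,5.0490)
cross product → J_v[:, 0] = (7.7181,2.2000,-0.0000)
J_ω[:, 0] = z_0
entry J[0][0] = 7.7181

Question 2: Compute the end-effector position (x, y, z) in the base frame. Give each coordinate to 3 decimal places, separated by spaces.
after link 1: o_1 = (2.1213, -2.1213, 2.0000)
after link 2: o_2 = (1.8371, -6.0798, 3.5000)
after link 3: o_3 = (-1.3449, -7.1404, 6.0981)
after link 4: o_4 = (0.4102, -5.2213, 4.2990)
after link 5: o_5 = (2.2000, -7.7181, 5.0490)

2.200 -7.718 5.049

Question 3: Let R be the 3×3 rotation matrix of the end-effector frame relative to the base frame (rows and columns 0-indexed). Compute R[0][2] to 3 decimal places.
-0.789

End-effector z-axis (col 2 of R) = (-0.7891,-0.4356,0.4330)
R[0][2] = -0.7891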